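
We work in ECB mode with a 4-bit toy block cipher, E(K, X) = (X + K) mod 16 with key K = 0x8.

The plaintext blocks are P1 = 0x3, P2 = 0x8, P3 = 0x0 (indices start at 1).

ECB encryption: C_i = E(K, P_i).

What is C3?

C3 = 0x8

C3: E(K, 0x0) = 0x8.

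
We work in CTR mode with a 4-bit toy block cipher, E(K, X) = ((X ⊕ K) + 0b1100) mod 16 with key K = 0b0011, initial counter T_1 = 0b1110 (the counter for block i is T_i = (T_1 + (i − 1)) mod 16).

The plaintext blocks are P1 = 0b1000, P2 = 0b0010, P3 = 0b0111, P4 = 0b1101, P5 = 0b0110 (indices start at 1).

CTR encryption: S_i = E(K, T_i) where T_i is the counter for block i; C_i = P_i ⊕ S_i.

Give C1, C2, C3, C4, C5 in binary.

C1 = 0b0001, C2 = 0b1010, C3 = 0b1000, C4 = 0b0011, C5 = 0b1011

C1: T = 0b1110, S = E(K, T) = 0b1001; 0b1000 ⊕ 0b1001 = 0b0001.
C2: T = 0b1111, S = E(K, T) = 0b1000; 0b0010 ⊕ 0b1000 = 0b1010.
C3: T = 0b0000, S = E(K, T) = 0b1111; 0b0111 ⊕ 0b1111 = 0b1000.
C4: T = 0b0001, S = E(K, T) = 0b1110; 0b1101 ⊕ 0b1110 = 0b0011.
C5: T = 0b0010, S = E(K, T) = 0b1101; 0b0110 ⊕ 0b1101 = 0b1011.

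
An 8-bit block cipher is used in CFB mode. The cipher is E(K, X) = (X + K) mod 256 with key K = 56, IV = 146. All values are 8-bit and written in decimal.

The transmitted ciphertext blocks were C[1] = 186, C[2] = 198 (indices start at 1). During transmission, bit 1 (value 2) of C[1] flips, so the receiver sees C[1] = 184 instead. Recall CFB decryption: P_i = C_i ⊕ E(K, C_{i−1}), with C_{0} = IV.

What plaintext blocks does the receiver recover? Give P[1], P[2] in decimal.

Only C[1] changed, to 184. In CFB, a change in C_i flips the same bit in P_i and garbles P_{i+1}. Decrypting the received ciphertext:
P[1]: E(K, 146) = 202; 184 ⊕ 202 = 114.
P[2]: E(K, 184) = 240; 198 ⊕ 240 = 54.
Blocks that differ from the original plaintext: P[1], P[2].

P[1] = 114, P[2] = 54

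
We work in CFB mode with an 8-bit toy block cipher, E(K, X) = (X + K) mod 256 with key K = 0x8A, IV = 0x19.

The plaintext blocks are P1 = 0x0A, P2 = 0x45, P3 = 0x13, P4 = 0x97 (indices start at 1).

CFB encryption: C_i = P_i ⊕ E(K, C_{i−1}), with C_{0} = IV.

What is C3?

C3 = 0x13

C1: E(K, 0x19) = 0xA3; 0x0A ⊕ 0xA3 = 0xA9.
C2: E(K, 0xA9) = 0x33; 0x45 ⊕ 0x33 = 0x76.
C3: E(K, 0x76) = 0x00; 0x13 ⊕ 0x00 = 0x13.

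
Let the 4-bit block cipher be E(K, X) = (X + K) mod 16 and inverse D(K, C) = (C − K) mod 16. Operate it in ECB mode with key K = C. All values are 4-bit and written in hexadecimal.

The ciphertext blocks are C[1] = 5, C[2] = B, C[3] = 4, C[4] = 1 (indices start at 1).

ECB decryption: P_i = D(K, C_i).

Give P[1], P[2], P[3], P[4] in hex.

P[1]: D(K, 5) = 9.
P[2]: D(K, B) = F.
P[3]: D(K, 4) = 8.
P[4]: D(K, 1) = 5.

P[1] = 9, P[2] = F, P[3] = 8, P[4] = 5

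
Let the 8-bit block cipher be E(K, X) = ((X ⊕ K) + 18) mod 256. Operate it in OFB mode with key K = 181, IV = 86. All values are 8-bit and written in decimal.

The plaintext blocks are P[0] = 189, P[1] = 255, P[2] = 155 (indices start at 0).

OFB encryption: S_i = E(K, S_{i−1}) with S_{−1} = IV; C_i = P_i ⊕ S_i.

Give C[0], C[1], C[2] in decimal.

C[0]: S = E(K, 86) = 245; 189 ⊕ 245 = 72.
C[1]: S = E(K, 245) = 82; 255 ⊕ 82 = 173.
C[2]: S = E(K, 82) = 249; 155 ⊕ 249 = 98.

C[0] = 72, C[1] = 173, C[2] = 98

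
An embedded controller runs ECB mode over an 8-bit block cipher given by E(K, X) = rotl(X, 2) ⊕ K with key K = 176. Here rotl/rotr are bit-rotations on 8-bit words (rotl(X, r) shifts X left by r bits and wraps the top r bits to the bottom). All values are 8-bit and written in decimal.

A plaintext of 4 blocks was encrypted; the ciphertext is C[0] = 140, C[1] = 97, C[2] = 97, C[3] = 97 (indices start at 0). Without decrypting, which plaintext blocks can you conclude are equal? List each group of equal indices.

P[1] = P[2] = P[3]

ECB encrypts each block independently with the same key, so equal ciphertext blocks imply equal plaintext blocks.
C[1] = C[2] = C[3] = 97, so P[1] = P[2] = P[3].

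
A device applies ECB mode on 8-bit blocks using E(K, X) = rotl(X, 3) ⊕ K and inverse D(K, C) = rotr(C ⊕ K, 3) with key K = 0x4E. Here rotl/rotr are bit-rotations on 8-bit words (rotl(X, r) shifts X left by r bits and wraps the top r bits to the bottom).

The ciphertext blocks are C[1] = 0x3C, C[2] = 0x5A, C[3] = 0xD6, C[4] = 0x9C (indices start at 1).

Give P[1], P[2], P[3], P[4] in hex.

P[1] = 0x4E, P[2] = 0x82, P[3] = 0x13, P[4] = 0x5A

ECB decryption: P_i = D(K, C_i).
P[1]: D(K, 0x3C) = 0x4E.
P[2]: D(K, 0x5A) = 0x82.
P[3]: D(K, 0xD6) = 0x13.
P[4]: D(K, 0x9C) = 0x5A.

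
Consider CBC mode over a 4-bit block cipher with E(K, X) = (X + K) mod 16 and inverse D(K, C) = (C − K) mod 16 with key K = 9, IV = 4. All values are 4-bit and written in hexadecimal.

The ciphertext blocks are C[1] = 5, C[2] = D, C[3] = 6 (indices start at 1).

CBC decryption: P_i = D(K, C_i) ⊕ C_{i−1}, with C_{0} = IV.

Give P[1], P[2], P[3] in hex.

P[1]: D(K, 5) = C; C ⊕ 4 = 8.
P[2]: D(K, D) = 4; 4 ⊕ 5 = 1.
P[3]: D(K, 6) = D; D ⊕ D = 0.

P[1] = 8, P[2] = 1, P[3] = 0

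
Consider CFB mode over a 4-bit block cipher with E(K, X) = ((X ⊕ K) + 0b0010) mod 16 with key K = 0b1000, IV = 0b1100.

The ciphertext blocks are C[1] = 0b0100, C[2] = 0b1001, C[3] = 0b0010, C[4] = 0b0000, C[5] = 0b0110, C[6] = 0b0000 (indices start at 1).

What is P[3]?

P[3] = 0b0001

CFB decryption: P_i = C_i ⊕ E(K, C_{i−1}), with C_{0} = IV.
P[3]: E(K, 0b1001) = 0b0011; 0b0010 ⊕ 0b0011 = 0b0001.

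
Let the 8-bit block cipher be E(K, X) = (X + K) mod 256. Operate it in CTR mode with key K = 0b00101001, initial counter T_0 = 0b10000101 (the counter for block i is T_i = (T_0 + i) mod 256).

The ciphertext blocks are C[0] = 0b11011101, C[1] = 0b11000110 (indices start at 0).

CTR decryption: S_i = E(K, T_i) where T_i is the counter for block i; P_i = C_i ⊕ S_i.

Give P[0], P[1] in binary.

P[0]: T = 0b10000101, S = E(K, T) = 0b10101110; 0b11011101 ⊕ 0b10101110 = 0b01110011.
P[1]: T = 0b10000110, S = E(K, T) = 0b10101111; 0b11000110 ⊕ 0b10101111 = 0b01101001.

P[0] = 0b01110011, P[1] = 0b01101001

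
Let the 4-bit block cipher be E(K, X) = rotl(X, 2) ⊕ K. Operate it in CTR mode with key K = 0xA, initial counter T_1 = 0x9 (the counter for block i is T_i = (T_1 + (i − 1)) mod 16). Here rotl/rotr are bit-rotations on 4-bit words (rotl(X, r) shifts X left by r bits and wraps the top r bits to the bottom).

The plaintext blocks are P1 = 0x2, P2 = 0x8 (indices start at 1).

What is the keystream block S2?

0x0

CTR encryption: S_i = E(K, T_i) where T_i is the counter for block i; C_i = P_i ⊕ S_i.
C1: T = 0x9, S = E(K, T) = 0xC; 0x2 ⊕ 0xC = 0xE.
C2: T = 0xA, S = E(K, T) = 0x0; 0x8 ⊕ 0x0 = 0x8.
So S2 = 0x0.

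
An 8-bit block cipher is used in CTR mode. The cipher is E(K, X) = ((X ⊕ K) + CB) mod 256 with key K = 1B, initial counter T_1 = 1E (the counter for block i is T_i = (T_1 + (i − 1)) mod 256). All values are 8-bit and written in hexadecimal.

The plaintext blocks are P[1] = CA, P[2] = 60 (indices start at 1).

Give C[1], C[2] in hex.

C[1] = 1A, C[2] = AF

CTR encryption: S_i = E(K, T_i) where T_i is the counter for block i; C_i = P_i ⊕ S_i.
C[1]: T = 1E, S = E(K, T) = D0; CA ⊕ D0 = 1A.
C[2]: T = 1F, S = E(K, T) = CF; 60 ⊕ CF = AF.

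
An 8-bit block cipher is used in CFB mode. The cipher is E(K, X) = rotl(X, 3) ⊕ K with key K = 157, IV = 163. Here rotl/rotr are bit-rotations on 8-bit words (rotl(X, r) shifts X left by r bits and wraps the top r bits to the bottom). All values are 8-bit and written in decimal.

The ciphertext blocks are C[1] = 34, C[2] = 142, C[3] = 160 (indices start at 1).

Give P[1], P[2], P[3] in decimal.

P[1] = 162, P[2] = 2, P[3] = 73

CFB decryption: P_i = C_i ⊕ E(K, C_{i−1}), with C_{0} = IV.
P[1]: E(K, 163) = 128; 34 ⊕ 128 = 162.
P[2]: E(K, 34) = 140; 142 ⊕ 140 = 2.
P[3]: E(K, 142) = 233; 160 ⊕ 233 = 73.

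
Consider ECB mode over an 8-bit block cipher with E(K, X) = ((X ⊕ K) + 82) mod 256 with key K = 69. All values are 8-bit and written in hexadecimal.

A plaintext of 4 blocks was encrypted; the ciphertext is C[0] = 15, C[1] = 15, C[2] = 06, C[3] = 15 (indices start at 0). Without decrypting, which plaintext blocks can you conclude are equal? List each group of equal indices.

ECB encrypts each block independently with the same key, so equal ciphertext blocks imply equal plaintext blocks.
C[0] = C[1] = C[3] = 15, so P[0] = P[1] = P[3].

P[0] = P[1] = P[3]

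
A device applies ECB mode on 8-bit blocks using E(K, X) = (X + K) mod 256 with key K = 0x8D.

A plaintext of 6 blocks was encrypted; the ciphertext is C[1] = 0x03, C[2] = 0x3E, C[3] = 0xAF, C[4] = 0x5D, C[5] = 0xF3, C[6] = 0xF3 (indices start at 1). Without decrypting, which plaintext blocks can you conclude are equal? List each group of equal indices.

P[5] = P[6]

ECB encrypts each block independently with the same key, so equal ciphertext blocks imply equal plaintext blocks.
C[5] = C[6] = 0xF3, so P[5] = P[6].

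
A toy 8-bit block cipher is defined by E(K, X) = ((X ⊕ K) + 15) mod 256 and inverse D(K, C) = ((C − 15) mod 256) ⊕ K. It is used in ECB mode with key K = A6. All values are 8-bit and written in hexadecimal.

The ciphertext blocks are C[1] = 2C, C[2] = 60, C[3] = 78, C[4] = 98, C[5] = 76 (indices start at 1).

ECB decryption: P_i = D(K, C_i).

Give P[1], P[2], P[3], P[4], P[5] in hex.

P[1]: D(K, 2C) = B1.
P[2]: D(K, 60) = ED.
P[3]: D(K, 78) = C5.
P[4]: D(K, 98) = 25.
P[5]: D(K, 76) = C7.

P[1] = B1, P[2] = ED, P[3] = C5, P[4] = 25, P[5] = C7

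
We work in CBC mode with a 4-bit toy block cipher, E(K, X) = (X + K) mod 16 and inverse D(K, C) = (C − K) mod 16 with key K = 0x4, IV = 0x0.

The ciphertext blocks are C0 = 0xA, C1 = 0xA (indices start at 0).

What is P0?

CBC decryption: P_i = D(K, C_i) ⊕ C_{i−1}, with C_{−1} = IV.
P0: D(K, 0xA) = 0x6; 0x6 ⊕ 0x0 = 0x6.

P0 = 0x6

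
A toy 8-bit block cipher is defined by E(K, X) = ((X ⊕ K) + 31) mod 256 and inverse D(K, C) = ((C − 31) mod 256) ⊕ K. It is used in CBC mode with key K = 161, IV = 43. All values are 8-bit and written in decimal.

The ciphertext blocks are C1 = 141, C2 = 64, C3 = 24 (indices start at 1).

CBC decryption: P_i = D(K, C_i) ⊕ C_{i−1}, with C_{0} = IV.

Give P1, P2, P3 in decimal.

P1 = 228, P2 = 13, P3 = 24

P1: D(K, 141) = 207; 207 ⊕ 43 = 228.
P2: D(K, 64) = 128; 128 ⊕ 141 = 13.
P3: D(K, 24) = 88; 88 ⊕ 64 = 24.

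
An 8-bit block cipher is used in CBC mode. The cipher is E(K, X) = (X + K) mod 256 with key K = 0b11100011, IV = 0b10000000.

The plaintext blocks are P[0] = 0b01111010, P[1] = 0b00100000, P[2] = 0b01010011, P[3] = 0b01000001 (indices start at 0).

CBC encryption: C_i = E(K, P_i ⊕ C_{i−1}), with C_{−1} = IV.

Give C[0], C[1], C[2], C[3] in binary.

C[0] = 0b11011101, C[1] = 0b11100000, C[2] = 0b10010110, C[3] = 0b10111010

C[0]: P[0] ⊕ 0b10000000 = 0b11111010; E(K, 0b11111010) = 0b11011101.
C[1]: P[1] ⊕ 0b11011101 = 0b11111101; E(K, 0b11111101) = 0b11100000.
C[2]: P[2] ⊕ 0b11100000 = 0b10110011; E(K, 0b10110011) = 0b10010110.
C[3]: P[3] ⊕ 0b10010110 = 0b11010111; E(K, 0b11010111) = 0b10111010.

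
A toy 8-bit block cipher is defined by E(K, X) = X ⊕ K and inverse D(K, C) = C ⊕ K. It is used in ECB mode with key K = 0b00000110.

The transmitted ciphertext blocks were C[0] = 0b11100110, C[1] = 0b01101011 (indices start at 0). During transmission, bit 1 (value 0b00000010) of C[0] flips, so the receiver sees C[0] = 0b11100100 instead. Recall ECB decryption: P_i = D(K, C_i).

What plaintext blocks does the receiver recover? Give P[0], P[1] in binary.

Only C[0] changed, to 0b11100100. In ECB, a change in C_i affects only P_i. Decrypting the received ciphertext:
P[0]: D(K, 0b11100100) = 0b11100010.
P[1]: D(K, 0b01101011) = 0b01101101.
Blocks that differ from the original plaintext: P[0].

P[0] = 0b11100010, P[1] = 0b01101101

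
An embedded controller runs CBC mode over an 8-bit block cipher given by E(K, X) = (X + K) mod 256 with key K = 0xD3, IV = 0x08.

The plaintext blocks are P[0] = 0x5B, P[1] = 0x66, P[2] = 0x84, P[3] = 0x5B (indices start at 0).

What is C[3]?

C[3] = 0x04

CBC encryption: C_i = E(K, P_i ⊕ C_{i−1}), with C_{−1} = IV.
C[0]: P[0] ⊕ 0x08 = 0x53; E(K, 0x53) = 0x26.
C[1]: P[1] ⊕ 0x26 = 0x40; E(K, 0x40) = 0x13.
C[2]: P[2] ⊕ 0x13 = 0x97; E(K, 0x97) = 0x6A.
C[3]: P[3] ⊕ 0x6A = 0x31; E(K, 0x31) = 0x04.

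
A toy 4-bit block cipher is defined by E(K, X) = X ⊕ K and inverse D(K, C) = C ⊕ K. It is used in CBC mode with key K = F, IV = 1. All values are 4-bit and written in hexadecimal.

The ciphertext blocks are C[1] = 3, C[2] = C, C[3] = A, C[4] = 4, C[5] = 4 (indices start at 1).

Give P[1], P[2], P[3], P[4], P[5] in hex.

P[1] = D, P[2] = 0, P[3] = 9, P[4] = 1, P[5] = F

CBC decryption: P_i = D(K, C_i) ⊕ C_{i−1}, with C_{0} = IV.
P[1]: D(K, 3) = C; C ⊕ 1 = D.
P[2]: D(K, C) = 3; 3 ⊕ 3 = 0.
P[3]: D(K, A) = 5; 5 ⊕ C = 9.
P[4]: D(K, 4) = B; B ⊕ A = 1.
P[5]: D(K, 4) = B; B ⊕ 4 = F.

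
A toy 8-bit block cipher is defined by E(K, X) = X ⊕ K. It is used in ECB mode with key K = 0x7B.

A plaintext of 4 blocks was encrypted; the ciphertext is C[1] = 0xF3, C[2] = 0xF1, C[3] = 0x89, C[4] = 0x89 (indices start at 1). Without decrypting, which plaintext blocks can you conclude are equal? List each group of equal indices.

P[3] = P[4]

ECB encrypts each block independently with the same key, so equal ciphertext blocks imply equal plaintext blocks.
C[3] = C[4] = 0x89, so P[3] = P[4].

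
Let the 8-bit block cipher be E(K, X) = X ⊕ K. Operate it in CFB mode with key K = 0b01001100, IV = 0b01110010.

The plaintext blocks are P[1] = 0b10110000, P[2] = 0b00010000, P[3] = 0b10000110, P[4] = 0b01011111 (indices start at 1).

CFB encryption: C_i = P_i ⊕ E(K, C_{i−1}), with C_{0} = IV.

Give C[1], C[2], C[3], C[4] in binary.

C[1] = 0b10001110, C[2] = 0b11010010, C[3] = 0b00011000, C[4] = 0b00001011

C[1]: E(K, 0b01110010) = 0b00111110; 0b10110000 ⊕ 0b00111110 = 0b10001110.
C[2]: E(K, 0b10001110) = 0b11000010; 0b00010000 ⊕ 0b11000010 = 0b11010010.
C[3]: E(K, 0b11010010) = 0b10011110; 0b10000110 ⊕ 0b10011110 = 0b00011000.
C[4]: E(K, 0b00011000) = 0b01010100; 0b01011111 ⊕ 0b01010100 = 0b00001011.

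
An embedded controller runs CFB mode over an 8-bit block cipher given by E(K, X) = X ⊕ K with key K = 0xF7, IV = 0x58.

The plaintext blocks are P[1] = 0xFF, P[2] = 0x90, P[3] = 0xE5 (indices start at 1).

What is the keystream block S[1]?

0xAF

CFB encryption: C_i = P_i ⊕ E(K, C_{i−1}), with C_{0} = IV.
C[1]: E(K, 0x58) = 0xAF; 0xFF ⊕ 0xAF = 0x50.
So S[1] = 0xAF.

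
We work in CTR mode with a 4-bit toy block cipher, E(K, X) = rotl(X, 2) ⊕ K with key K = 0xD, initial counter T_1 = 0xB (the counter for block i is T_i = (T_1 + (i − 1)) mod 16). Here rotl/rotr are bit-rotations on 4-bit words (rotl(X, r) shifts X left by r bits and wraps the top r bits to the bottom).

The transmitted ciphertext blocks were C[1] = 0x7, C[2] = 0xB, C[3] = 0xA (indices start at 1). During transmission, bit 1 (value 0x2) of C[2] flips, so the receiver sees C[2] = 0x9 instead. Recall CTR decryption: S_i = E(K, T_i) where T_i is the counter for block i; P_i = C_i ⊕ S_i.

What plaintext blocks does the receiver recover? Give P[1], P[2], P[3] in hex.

P[1] = 0x4, P[2] = 0x7, P[3] = 0x0

Only C[2] changed, to 0x9. In CTR, a change in C_i flips the same bit in P_i only; the keystream is unaffected. Decrypting the received ciphertext:
P[1]: T = 0xB, S = E(K, T) = 0x3; 0x7 ⊕ 0x3 = 0x4.
P[2]: T = 0xC, S = E(K, T) = 0xE; 0x9 ⊕ 0xE = 0x7.
P[3]: T = 0xD, S = E(K, T) = 0xA; 0xA ⊕ 0xA = 0x0.
Blocks that differ from the original plaintext: P[2].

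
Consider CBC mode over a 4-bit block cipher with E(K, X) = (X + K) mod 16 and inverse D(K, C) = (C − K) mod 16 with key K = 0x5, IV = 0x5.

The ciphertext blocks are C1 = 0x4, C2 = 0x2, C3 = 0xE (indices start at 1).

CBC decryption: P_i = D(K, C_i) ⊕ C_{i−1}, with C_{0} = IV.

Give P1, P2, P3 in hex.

P1: D(K, 0x4) = 0xF; 0xF ⊕ 0x5 = 0xA.
P2: D(K, 0x2) = 0xD; 0xD ⊕ 0x4 = 0x9.
P3: D(K, 0xE) = 0x9; 0x9 ⊕ 0x2 = 0xB.

P1 = 0xA, P2 = 0x9, P3 = 0xB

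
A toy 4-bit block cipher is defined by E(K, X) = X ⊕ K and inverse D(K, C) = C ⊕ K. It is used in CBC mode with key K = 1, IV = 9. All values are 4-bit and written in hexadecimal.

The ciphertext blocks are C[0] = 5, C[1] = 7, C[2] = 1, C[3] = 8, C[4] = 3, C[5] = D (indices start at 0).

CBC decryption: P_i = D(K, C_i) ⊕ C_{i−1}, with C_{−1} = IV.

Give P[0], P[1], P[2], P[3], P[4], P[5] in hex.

P[0]: D(K, 5) = 4; 4 ⊕ 9 = D.
P[1]: D(K, 7) = 6; 6 ⊕ 5 = 3.
P[2]: D(K, 1) = 0; 0 ⊕ 7 = 7.
P[3]: D(K, 8) = 9; 9 ⊕ 1 = 8.
P[4]: D(K, 3) = 2; 2 ⊕ 8 = A.
P[5]: D(K, D) = C; C ⊕ 3 = F.

P[0] = D, P[1] = 3, P[2] = 7, P[3] = 8, P[4] = A, P[5] = F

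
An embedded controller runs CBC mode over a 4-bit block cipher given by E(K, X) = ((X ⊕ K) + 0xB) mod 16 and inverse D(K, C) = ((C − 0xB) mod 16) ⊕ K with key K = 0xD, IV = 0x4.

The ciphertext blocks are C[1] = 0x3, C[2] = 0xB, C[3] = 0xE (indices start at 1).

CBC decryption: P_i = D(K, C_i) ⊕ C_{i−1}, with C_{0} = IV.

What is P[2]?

P[2]: D(K, 0xB) = 0xD; 0xD ⊕ 0x3 = 0xE.

P[2] = 0xE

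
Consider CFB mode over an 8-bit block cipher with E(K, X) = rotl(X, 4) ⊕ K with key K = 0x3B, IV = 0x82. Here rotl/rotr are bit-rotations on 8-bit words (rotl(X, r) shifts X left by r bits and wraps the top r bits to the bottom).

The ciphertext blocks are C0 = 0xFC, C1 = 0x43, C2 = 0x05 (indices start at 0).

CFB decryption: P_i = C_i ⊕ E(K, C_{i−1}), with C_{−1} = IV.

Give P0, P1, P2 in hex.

P0: E(K, 0x82) = 0x13; 0xFC ⊕ 0x13 = 0xEF.
P1: E(K, 0xFC) = 0xF4; 0x43 ⊕ 0xF4 = 0xB7.
P2: E(K, 0x43) = 0x0F; 0x05 ⊕ 0x0F = 0x0A.

P0 = 0xEF, P1 = 0xB7, P2 = 0x0A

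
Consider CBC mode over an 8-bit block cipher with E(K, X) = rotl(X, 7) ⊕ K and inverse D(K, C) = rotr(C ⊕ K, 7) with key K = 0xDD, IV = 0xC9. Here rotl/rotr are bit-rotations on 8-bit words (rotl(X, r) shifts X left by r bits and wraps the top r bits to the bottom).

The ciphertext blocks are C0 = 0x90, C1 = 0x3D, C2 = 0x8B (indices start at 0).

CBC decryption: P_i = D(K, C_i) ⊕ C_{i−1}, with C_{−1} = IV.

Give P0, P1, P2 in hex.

P0 = 0x53, P1 = 0x51, P2 = 0x91

P0: D(K, 0x90) = 0x9A; 0x9A ⊕ 0xC9 = 0x53.
P1: D(K, 0x3D) = 0xC1; 0xC1 ⊕ 0x90 = 0x51.
P2: D(K, 0x8B) = 0xAC; 0xAC ⊕ 0x3D = 0x91.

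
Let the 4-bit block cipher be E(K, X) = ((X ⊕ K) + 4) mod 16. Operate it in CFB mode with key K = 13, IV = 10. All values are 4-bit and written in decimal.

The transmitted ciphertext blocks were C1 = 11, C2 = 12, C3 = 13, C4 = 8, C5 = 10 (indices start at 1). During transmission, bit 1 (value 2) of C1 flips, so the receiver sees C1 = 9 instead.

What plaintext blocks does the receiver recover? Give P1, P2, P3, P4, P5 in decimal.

CFB decryption: P_i = C_i ⊕ E(K, C_{i−1}), with C_{0} = IV.
Only C1 changed, to 9. In CFB, a change in C_i flips the same bit in P_i and garbles P_{i+1}. Decrypting the received ciphertext:
P1: E(K, 10) = 11; 9 ⊕ 11 = 2.
P2: E(K, 9) = 8; 12 ⊕ 8 = 4.
P3: E(K, 12) = 5; 13 ⊕ 5 = 8.
P4: E(K, 13) = 4; 8 ⊕ 4 = 12.
P5: E(K, 8) = 9; 10 ⊕ 9 = 3.
Blocks that differ from the original plaintext: P1, P2.

P1 = 2, P2 = 4, P3 = 8, P4 = 12, P5 = 3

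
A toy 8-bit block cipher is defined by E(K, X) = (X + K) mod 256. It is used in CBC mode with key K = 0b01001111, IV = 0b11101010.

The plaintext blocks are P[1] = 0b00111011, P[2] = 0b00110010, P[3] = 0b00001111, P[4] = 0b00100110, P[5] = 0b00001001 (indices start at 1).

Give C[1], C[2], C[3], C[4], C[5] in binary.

C[1] = 0b00100000, C[2] = 0b01100001, C[3] = 0b10111101, C[4] = 0b11101010, C[5] = 0b00110010

CBC encryption: C_i = E(K, P_i ⊕ C_{i−1}), with C_{0} = IV.
C[1]: P[1] ⊕ 0b11101010 = 0b11010001; E(K, 0b11010001) = 0b00100000.
C[2]: P[2] ⊕ 0b00100000 = 0b00010010; E(K, 0b00010010) = 0b01100001.
C[3]: P[3] ⊕ 0b01100001 = 0b01101110; E(K, 0b01101110) = 0b10111101.
C[4]: P[4] ⊕ 0b10111101 = 0b10011011; E(K, 0b10011011) = 0b11101010.
C[5]: P[5] ⊕ 0b11101010 = 0b11100011; E(K, 0b11100011) = 0b00110010.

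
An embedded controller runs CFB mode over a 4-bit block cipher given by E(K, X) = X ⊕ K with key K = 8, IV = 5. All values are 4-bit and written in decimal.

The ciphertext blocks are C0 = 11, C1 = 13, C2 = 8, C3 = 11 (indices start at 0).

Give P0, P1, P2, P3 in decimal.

P0 = 6, P1 = 14, P2 = 13, P3 = 11

CFB decryption: P_i = C_i ⊕ E(K, C_{i−1}), with C_{−1} = IV.
P0: E(K, 5) = 13; 11 ⊕ 13 = 6.
P1: E(K, 11) = 3; 13 ⊕ 3 = 14.
P2: E(K, 13) = 5; 8 ⊕ 5 = 13.
P3: E(K, 8) = 0; 11 ⊕ 0 = 11.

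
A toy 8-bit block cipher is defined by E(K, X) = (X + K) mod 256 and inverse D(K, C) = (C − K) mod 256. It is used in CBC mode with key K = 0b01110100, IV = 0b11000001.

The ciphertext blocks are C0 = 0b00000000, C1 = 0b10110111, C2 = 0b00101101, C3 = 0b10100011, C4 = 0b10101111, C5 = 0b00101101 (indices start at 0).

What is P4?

P4 = 0b10011000

CBC decryption: P_i = D(K, C_i) ⊕ C_{i−1}, with C_{−1} = IV.
P4: D(K, 0b10101111) = 0b00111011; 0b00111011 ⊕ 0b10100011 = 0b10011000.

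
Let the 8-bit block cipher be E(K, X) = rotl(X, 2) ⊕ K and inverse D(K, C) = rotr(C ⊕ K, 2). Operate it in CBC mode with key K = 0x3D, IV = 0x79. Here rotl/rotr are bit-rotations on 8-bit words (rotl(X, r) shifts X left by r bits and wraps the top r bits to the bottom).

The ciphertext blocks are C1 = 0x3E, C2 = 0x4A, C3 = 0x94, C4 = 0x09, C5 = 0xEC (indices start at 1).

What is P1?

P1 = 0xB9

CBC decryption: P_i = D(K, C_i) ⊕ C_{i−1}, with C_{0} = IV.
P1: D(K, 0x3E) = 0xC0; 0xC0 ⊕ 0x79 = 0xB9.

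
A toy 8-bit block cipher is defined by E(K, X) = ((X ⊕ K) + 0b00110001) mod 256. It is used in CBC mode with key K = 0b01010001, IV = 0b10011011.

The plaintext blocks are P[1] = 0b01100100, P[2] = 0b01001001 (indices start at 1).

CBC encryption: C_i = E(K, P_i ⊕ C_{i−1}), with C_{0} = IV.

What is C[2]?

C[2] = 0b11111000

C[1]: P[1] ⊕ 0b10011011 = 0b11111111; E(K, 0b11111111) = 0b11011111.
C[2]: P[2] ⊕ 0b11011111 = 0b10010110; E(K, 0b10010110) = 0b11111000.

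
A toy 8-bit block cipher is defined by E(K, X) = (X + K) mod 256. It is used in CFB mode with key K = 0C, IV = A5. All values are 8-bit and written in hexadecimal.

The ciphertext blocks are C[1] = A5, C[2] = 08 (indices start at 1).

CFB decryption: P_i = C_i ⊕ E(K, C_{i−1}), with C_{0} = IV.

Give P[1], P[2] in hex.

P[1] = 14, P[2] = B9

P[1]: E(K, A5) = B1; A5 ⊕ B1 = 14.
P[2]: E(K, A5) = B1; 08 ⊕ B1 = B9.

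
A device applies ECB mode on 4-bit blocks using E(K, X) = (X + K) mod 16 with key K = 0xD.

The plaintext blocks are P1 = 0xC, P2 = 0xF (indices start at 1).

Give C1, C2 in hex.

C1 = 0x9, C2 = 0xC

ECB encryption: C_i = E(K, P_i).
C1: E(K, 0xC) = 0x9.
C2: E(K, 0xF) = 0xC.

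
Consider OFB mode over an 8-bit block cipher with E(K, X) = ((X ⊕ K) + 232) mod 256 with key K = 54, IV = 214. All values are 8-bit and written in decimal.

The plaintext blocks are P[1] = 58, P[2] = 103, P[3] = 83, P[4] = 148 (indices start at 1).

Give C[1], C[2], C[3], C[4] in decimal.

OFB encryption: S_i = E(K, S_{i−1}) with S_{0} = IV; C_i = P_i ⊕ S_i.
C[1]: S = E(K, 214) = 200; 58 ⊕ 200 = 242.
C[2]: S = E(K, 200) = 230; 103 ⊕ 230 = 129.
C[3]: S = E(K, 230) = 184; 83 ⊕ 184 = 235.
C[4]: S = E(K, 184) = 118; 148 ⊕ 118 = 226.

C[1] = 242, C[2] = 129, C[3] = 235, C[4] = 226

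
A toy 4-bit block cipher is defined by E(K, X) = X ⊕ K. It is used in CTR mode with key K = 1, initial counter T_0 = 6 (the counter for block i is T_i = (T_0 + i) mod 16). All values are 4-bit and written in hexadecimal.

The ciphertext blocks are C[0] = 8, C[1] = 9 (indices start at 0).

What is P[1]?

P[1] = F

CTR decryption: S_i = E(K, T_i) where T_i is the counter for block i; P_i = C_i ⊕ S_i.
P[1]: T = 7, S = E(K, T) = 6; 9 ⊕ 6 = F.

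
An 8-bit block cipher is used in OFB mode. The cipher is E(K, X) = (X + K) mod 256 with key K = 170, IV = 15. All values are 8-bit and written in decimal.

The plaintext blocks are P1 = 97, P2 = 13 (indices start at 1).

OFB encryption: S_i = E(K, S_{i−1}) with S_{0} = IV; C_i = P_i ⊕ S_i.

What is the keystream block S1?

185

C1: S = E(K, 15) = 185; 97 ⊕ 185 = 216.
So S1 = 185.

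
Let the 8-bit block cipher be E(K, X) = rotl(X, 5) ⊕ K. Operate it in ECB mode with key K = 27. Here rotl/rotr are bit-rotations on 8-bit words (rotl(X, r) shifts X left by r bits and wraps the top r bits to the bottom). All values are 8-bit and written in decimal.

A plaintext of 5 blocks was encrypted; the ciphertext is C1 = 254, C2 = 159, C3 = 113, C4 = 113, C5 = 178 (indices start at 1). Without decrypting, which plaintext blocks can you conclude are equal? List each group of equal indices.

P3 = P4

ECB encrypts each block independently with the same key, so equal ciphertext blocks imply equal plaintext blocks.
C3 = C4 = 113, so P3 = P4.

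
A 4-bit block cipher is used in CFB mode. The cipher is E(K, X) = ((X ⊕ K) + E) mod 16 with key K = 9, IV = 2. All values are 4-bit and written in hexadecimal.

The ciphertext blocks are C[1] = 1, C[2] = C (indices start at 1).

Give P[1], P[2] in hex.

CFB decryption: P_i = C_i ⊕ E(K, C_{i−1}), with C_{0} = IV.
P[1]: E(K, 2) = 9; 1 ⊕ 9 = 8.
P[2]: E(K, 1) = 6; C ⊕ 6 = A.

P[1] = 8, P[2] = A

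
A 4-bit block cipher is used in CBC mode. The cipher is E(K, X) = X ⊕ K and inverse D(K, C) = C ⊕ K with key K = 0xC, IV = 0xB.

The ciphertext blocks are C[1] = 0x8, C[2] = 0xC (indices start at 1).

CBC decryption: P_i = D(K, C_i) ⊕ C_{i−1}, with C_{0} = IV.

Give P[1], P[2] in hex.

P[1] = 0xF, P[2] = 0x8

P[1]: D(K, 0x8) = 0x4; 0x4 ⊕ 0xB = 0xF.
P[2]: D(K, 0xC) = 0x0; 0x0 ⊕ 0x8 = 0x8.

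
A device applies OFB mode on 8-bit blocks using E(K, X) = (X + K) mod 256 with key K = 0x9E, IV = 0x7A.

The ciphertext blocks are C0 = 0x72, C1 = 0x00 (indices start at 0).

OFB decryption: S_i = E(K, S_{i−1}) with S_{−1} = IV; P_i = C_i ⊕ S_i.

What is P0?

P0: S = E(K, 0x7A) = 0x18; 0x72 ⊕ 0x18 = 0x6A.

P0 = 0x6A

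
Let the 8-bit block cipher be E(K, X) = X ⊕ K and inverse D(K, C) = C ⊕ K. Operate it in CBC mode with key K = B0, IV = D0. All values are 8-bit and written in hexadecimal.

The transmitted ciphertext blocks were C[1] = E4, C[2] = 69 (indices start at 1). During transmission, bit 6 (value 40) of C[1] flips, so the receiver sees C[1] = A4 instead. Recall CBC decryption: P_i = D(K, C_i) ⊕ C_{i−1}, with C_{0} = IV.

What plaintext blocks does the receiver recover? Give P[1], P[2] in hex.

P[1] = C4, P[2] = 7D

Only C[1] changed, to A4. In CBC, a change in C_i garbles P_i and flips the same bit in P_{i+1}. Decrypting the received ciphertext:
P[1]: D(K, A4) = 14; 14 ⊕ D0 = C4.
P[2]: D(K, 69) = D9; D9 ⊕ A4 = 7D.
Blocks that differ from the original plaintext: P[1], P[2].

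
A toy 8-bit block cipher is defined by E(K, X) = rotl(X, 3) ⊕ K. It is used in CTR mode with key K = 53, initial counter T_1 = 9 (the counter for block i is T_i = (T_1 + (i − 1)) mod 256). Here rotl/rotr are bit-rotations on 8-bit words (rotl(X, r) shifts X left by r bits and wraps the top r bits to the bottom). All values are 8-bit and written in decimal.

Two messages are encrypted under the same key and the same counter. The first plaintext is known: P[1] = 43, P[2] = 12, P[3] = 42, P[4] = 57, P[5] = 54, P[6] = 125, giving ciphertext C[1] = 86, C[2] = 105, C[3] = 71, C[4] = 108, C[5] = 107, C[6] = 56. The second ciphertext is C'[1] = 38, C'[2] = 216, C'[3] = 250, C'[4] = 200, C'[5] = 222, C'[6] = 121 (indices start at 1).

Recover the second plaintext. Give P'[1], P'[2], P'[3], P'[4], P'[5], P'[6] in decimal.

In CTR with a reused counter, both messages share the same keystream S_i, so C_i ⊕ C'_i = P_i ⊕ P'_i and thus P'_i = P_i ⊕ C_i ⊕ C'_i.
P'[1]: 43 ⊕ 86 ⊕ 38 = 91.
P'[2]: 12 ⊕ 105 ⊕ 216 = 189.
P'[3]: 42 ⊕ 71 ⊕ 250 = 151.
P'[4]: 57 ⊕ 108 ⊕ 200 = 157.
P'[5]: 54 ⊕ 107 ⊕ 222 = 131.
P'[6]: 125 ⊕ 56 ⊕ 121 = 60.

P'[1] = 91, P'[2] = 189, P'[3] = 151, P'[4] = 157, P'[5] = 131, P'[6] = 60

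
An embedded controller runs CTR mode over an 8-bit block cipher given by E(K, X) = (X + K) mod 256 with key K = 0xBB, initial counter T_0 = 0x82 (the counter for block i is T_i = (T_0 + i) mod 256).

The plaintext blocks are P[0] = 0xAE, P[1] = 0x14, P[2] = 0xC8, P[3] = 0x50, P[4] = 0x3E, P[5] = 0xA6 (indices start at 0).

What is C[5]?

C[5] = 0xE4

CTR encryption: S_i = E(K, T_i) where T_i is the counter for block i; C_i = P_i ⊕ S_i.
C[0]: T = 0x82, S = E(K, T) = 0x3D; 0xAE ⊕ 0x3D = 0x93.
C[1]: T = 0x83, S = E(K, T) = 0x3E; 0x14 ⊕ 0x3E = 0x2A.
C[2]: T = 0x84, S = E(K, T) = 0x3F; 0xC8 ⊕ 0x3F = 0xF7.
C[3]: T = 0x85, S = E(K, T) = 0x40; 0x50 ⊕ 0x40 = 0x10.
C[4]: T = 0x86, S = E(K, T) = 0x41; 0x3E ⊕ 0x41 = 0x7F.
C[5]: T = 0x87, S = E(K, T) = 0x42; 0xA6 ⊕ 0x42 = 0xE4.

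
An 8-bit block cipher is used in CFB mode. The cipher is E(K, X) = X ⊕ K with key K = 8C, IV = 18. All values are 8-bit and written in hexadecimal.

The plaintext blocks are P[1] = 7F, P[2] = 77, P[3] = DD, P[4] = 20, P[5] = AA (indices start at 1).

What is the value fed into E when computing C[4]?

CFB encryption: C_i = P_i ⊕ E(K, C_{i−1}), with C_{0} = IV.
C[1]: E(K, 18) = 94; 7F ⊕ 94 = EB.
C[2]: E(K, EB) = 67; 77 ⊕ 67 = 10.
C[3]: E(K, 10) = 9C; DD ⊕ 9C = 41.
C[4]: E(K, 41) = CD; 20 ⊕ CD = ED.
So the input to E for block [4] is 41.

41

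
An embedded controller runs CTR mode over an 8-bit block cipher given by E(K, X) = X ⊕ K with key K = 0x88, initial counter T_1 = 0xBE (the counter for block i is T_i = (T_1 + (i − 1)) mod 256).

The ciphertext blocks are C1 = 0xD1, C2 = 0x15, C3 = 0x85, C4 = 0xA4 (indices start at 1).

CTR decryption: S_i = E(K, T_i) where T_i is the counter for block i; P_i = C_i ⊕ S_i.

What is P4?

P4: T = 0xC1, S = E(K, T) = 0x49; 0xA4 ⊕ 0x49 = 0xED.

P4 = 0xED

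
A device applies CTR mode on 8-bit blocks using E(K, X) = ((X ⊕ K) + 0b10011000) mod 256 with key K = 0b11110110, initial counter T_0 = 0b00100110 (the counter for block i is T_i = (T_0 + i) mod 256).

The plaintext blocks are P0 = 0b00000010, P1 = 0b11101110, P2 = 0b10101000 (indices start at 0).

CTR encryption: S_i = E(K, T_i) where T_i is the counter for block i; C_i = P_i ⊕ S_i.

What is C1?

C0: T = 0b00100110, S = E(K, T) = 0b01101000; 0b00000010 ⊕ 0b01101000 = 0b01101010.
C1: T = 0b00100111, S = E(K, T) = 0b01101001; 0b11101110 ⊕ 0b01101001 = 0b10000111.

C1 = 0b10000111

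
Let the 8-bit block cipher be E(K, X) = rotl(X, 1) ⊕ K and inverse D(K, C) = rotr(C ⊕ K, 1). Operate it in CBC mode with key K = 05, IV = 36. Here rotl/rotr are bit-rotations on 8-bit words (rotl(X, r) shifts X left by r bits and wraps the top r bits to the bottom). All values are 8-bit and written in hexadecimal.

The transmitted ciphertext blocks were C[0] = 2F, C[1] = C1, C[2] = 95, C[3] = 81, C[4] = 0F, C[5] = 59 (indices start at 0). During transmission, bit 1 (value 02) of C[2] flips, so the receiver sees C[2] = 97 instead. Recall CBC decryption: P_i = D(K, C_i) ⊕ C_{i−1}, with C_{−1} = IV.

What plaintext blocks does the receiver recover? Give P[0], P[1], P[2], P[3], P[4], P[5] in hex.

Only C[2] changed, to 97. In CBC, a change in C_i garbles P_i and flips the same bit in P_{i+1}. Decrypting the received ciphertext:
P[0]: D(K, 2F) = 15; 15 ⊕ 36 = 23.
P[1]: D(K, C1) = 62; 62 ⊕ 2F = 4D.
P[2]: D(K, 97) = 49; 49 ⊕ C1 = 88.
P[3]: D(K, 81) = 42; 42 ⊕ 97 = D5.
P[4]: D(K, 0F) = 05; 05 ⊕ 81 = 84.
P[5]: D(K, 59) = 2E; 2E ⊕ 0F = 21.
Blocks that differ from the original plaintext: P[2], P[3].

P[0] = 23, P[1] = 4D, P[2] = 88, P[3] = D5, P[4] = 84, P[5] = 21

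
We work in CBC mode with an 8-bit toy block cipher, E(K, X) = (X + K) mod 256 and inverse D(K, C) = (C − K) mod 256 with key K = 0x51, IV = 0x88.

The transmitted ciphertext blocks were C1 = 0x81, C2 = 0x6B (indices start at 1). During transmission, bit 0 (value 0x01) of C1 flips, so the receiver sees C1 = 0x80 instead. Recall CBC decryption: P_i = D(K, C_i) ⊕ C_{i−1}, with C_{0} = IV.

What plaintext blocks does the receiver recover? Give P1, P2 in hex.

P1 = 0xA7, P2 = 0x9A

Only C1 changed, to 0x80. In CBC, a change in C_i garbles P_i and flips the same bit in P_{i+1}. Decrypting the received ciphertext:
P1: D(K, 0x80) = 0x2F; 0x2F ⊕ 0x88 = 0xA7.
P2: D(K, 0x6B) = 0x1A; 0x1A ⊕ 0x80 = 0x9A.
Blocks that differ from the original plaintext: P1, P2.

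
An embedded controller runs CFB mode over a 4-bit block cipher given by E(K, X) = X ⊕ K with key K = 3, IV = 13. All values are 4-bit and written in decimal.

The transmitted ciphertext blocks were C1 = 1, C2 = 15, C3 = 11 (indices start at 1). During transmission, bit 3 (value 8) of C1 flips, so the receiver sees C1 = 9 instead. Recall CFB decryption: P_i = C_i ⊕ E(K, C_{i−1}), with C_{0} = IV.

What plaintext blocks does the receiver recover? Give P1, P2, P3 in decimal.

P1 = 7, P2 = 5, P3 = 7

Only C1 changed, to 9. In CFB, a change in C_i flips the same bit in P_i and garbles P_{i+1}. Decrypting the received ciphertext:
P1: E(K, 13) = 14; 9 ⊕ 14 = 7.
P2: E(K, 9) = 10; 15 ⊕ 10 = 5.
P3: E(K, 15) = 12; 11 ⊕ 12 = 7.
Blocks that differ from the original plaintext: P1, P2.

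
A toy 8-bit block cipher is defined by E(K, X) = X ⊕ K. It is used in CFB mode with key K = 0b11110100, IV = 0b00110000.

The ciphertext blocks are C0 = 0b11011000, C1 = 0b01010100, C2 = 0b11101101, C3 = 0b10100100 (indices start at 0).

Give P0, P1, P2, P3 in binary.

CFB decryption: P_i = C_i ⊕ E(K, C_{i−1}), with C_{−1} = IV.
P0: E(K, 0b00110000) = 0b11000100; 0b11011000 ⊕ 0b11000100 = 0b00011100.
P1: E(K, 0b11011000) = 0b00101100; 0b01010100 ⊕ 0b00101100 = 0b01111000.
P2: E(K, 0b01010100) = 0b10100000; 0b11101101 ⊕ 0b10100000 = 0b01001101.
P3: E(K, 0b11101101) = 0b00011001; 0b10100100 ⊕ 0b00011001 = 0b10111101.

P0 = 0b00011100, P1 = 0b01111000, P2 = 0b01001101, P3 = 0b10111101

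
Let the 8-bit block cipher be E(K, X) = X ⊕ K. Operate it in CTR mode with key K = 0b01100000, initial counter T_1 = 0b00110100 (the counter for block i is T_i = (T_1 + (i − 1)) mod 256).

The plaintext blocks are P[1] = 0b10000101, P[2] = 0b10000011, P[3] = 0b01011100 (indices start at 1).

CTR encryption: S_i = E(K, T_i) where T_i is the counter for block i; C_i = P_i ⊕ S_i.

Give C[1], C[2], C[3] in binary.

C[1]: T = 0b00110100, S = E(K, T) = 0b01010100; 0b10000101 ⊕ 0b01010100 = 0b11010001.
C[2]: T = 0b00110101, S = E(K, T) = 0b01010101; 0b10000011 ⊕ 0b01010101 = 0b11010110.
C[3]: T = 0b00110110, S = E(K, T) = 0b01010110; 0b01011100 ⊕ 0b01010110 = 0b00001010.

C[1] = 0b11010001, C[2] = 0b11010110, C[3] = 0b00001010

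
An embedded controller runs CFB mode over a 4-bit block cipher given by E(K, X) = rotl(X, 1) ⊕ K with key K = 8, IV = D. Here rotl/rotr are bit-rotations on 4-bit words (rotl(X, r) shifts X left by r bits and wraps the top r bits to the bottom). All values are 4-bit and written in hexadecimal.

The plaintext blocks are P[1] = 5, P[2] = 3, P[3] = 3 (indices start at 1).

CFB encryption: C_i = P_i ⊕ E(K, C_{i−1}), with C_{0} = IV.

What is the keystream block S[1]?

C[1]: E(K, D) = 3; 5 ⊕ 3 = 6.
So S[1] = 3.

3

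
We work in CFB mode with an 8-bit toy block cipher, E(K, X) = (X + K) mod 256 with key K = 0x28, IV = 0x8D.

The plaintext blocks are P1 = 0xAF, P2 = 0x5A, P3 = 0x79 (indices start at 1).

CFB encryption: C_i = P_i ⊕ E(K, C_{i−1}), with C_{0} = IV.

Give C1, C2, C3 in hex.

C1 = 0x1A, C2 = 0x18, C3 = 0x39

C1: E(K, 0x8D) = 0xB5; 0xAF ⊕ 0xB5 = 0x1A.
C2: E(K, 0x1A) = 0x42; 0x5A ⊕ 0x42 = 0x18.
C3: E(K, 0x18) = 0x40; 0x79 ⊕ 0x40 = 0x39.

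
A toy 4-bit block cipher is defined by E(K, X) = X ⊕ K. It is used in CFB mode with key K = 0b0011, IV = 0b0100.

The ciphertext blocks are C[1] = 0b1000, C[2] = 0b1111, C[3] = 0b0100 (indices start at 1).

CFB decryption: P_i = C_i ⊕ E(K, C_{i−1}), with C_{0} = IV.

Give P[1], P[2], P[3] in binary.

P[1]: E(K, 0b0100) = 0b0111; 0b1000 ⊕ 0b0111 = 0b1111.
P[2]: E(K, 0b1000) = 0b1011; 0b1111 ⊕ 0b1011 = 0b0100.
P[3]: E(K, 0b1111) = 0b1100; 0b0100 ⊕ 0b1100 = 0b1000.

P[1] = 0b1111, P[2] = 0b0100, P[3] = 0b1000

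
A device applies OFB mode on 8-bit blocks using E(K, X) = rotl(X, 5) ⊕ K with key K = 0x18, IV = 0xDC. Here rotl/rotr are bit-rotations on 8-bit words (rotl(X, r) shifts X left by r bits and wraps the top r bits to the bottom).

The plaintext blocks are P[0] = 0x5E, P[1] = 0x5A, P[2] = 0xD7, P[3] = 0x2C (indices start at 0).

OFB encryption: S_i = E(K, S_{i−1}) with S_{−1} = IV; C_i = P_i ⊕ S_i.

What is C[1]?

C[1] = 0x32

C[0]: S = E(K, 0xDC) = 0x83; 0x5E ⊕ 0x83 = 0xDD.
C[1]: S = E(K, 0x83) = 0x68; 0x5A ⊕ 0x68 = 0x32.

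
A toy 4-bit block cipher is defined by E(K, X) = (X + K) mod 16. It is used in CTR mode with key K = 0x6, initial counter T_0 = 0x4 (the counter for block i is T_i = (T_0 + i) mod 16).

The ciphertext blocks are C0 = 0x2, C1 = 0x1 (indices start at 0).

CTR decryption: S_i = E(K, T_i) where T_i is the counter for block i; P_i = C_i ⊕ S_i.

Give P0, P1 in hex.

P0: T = 0x4, S = E(K, T) = 0xA; 0x2 ⊕ 0xA = 0x8.
P1: T = 0x5, S = E(K, T) = 0xB; 0x1 ⊕ 0xB = 0xA.

P0 = 0x8, P1 = 0xA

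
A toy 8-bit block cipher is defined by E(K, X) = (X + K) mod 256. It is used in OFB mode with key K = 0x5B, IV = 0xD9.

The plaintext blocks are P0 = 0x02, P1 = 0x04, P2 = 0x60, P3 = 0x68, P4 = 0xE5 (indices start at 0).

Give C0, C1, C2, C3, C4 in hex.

C0 = 0x36, C1 = 0x8B, C2 = 0x8A, C3 = 0x2D, C4 = 0x45

OFB encryption: S_i = E(K, S_{i−1}) with S_{−1} = IV; C_i = P_i ⊕ S_i.
C0: S = E(K, 0xD9) = 0x34; 0x02 ⊕ 0x34 = 0x36.
C1: S = E(K, 0x34) = 0x8F; 0x04 ⊕ 0x8F = 0x8B.
C2: S = E(K, 0x8F) = 0xEA; 0x60 ⊕ 0xEA = 0x8A.
C3: S = E(K, 0xEA) = 0x45; 0x68 ⊕ 0x45 = 0x2D.
C4: S = E(K, 0x45) = 0xA0; 0xE5 ⊕ 0xA0 = 0x45.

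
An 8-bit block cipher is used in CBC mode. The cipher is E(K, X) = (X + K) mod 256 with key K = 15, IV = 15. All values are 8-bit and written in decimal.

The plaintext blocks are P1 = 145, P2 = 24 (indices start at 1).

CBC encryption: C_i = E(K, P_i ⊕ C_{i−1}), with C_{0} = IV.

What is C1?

C1 = 173

C1: P1 ⊕ 15 = 158; E(K, 158) = 173.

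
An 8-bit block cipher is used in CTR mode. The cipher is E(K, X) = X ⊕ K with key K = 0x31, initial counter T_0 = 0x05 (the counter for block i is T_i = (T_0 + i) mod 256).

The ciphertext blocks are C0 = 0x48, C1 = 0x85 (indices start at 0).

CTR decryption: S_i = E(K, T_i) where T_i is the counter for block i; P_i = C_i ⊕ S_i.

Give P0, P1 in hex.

P0 = 0x7C, P1 = 0xB2

P0: T = 0x05, S = E(K, T) = 0x34; 0x48 ⊕ 0x34 = 0x7C.
P1: T = 0x06, S = E(K, T) = 0x37; 0x85 ⊕ 0x37 = 0xB2.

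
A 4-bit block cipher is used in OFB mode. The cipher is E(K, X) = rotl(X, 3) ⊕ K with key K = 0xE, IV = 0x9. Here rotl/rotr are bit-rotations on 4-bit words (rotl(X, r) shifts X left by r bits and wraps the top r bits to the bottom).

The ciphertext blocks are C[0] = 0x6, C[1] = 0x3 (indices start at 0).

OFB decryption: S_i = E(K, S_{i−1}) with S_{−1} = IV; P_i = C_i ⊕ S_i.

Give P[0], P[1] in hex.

P[0]: S = E(K, 0x9) = 0x2; 0x6 ⊕ 0x2 = 0x4.
P[1]: S = E(K, 0x2) = 0xF; 0x3 ⊕ 0xF = 0xC.

P[0] = 0x4, P[1] = 0xC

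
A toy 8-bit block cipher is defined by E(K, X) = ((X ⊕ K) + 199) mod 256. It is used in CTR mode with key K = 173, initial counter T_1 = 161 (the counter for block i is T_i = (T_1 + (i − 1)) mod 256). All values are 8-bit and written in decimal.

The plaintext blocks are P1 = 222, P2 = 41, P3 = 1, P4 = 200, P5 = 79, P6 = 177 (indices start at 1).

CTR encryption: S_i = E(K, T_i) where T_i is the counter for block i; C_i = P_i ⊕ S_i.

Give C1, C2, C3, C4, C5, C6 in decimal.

C1: T = 161, S = E(K, T) = 211; 222 ⊕ 211 = 13.
C2: T = 162, S = E(K, T) = 214; 41 ⊕ 214 = 255.
C3: T = 163, S = E(K, T) = 213; 1 ⊕ 213 = 212.
C4: T = 164, S = E(K, T) = 208; 200 ⊕ 208 = 24.
C5: T = 165, S = E(K, T) = 207; 79 ⊕ 207 = 128.
C6: T = 166, S = E(K, T) = 210; 177 ⊕ 210 = 99.

C1 = 13, C2 = 255, C3 = 212, C4 = 24, C5 = 128, C6 = 99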